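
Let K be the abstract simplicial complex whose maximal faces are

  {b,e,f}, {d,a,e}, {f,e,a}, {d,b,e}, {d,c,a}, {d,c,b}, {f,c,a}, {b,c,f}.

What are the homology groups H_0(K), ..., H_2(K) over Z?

K has 6 vertices, 12 edges, 8 triangles.
rank ∂_0 = 0, rank ∂_1 = 5 ⇒ b_0 = 6 − 0 − 5 = 1; all invariant factors of ∂_1 are 1 so no torsion. So H_0 ≅ Z.
rank ∂_1 = 5, rank ∂_2 = 7 ⇒ b_1 = 12 − 5 − 7 = 0; all invariant factors of ∂_2 are 1 so no torsion. So H_1 ≅ 0.
rank ∂_2 = 7, rank ∂_3 = 0 ⇒ b_2 = 8 − 7 − 0 = 1. So H_2 ≅ Z.

H_0 ≅ Z,  H_1 = 0,  H_2 ≅ Z.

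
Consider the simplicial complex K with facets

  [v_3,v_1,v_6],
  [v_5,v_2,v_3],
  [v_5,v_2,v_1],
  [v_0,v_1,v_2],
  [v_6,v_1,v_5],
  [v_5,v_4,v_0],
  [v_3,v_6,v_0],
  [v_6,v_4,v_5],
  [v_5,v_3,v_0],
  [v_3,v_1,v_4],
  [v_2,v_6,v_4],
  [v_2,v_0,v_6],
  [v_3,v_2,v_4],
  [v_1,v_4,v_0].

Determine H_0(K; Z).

H_0 = Z.

Order the vertices as v_0 < v_1 < v_2 < v_3 < v_4 < v_5 < v_6. Listing each simplex with vertices in this order, K has dimension 2 with simplices:

  0-simplices (7): [v_0], [v_1], [v_2], [v_3], [v_4], [v_5], [v_6]
  1-simplices (21): (21 of them)
  2-simplices (14): (14 of them)

giving chain groups C_0 ≅ Z^7, C_1 ≅ Z^21, C_2 ≅ Z^14.

∂_1: C_1 → C_0 is given by ∂[p,q] = [q] − [p].
The resulting 7×21 matrix has rank 6, and its Smith normal form has invariant factors (1,1,1,1,1,1).

Boundary ∂_2: C_2 → C_1 acts by ∂[p,q,r] = [q,r] − [p,r] + [p,q]. For instance
  ∂[v_1,v_3,v_4] = [v_3,v_4] − [v_1,v_4] + [v_1,v_3],
  ∂[v_0,v_1,v_4] = [v_1,v_4] − [v_0,v_4] + [v_0,v_1].
As a 21×14 matrix over Z this has rank 13, with invariant factors (1,1,1,1,1,1,1,1,1,1,1,1,1).

From H_k ≅ ker(∂_k) / im(∂_{k+1}) we obtain:

  H_0: rank C_0 − rank ∂_1 = 7 − 6 = 1, and the invariant factors of ∂_1 are all 1, so H_0 = Z.

(K is a triangulation of the torus T^2.)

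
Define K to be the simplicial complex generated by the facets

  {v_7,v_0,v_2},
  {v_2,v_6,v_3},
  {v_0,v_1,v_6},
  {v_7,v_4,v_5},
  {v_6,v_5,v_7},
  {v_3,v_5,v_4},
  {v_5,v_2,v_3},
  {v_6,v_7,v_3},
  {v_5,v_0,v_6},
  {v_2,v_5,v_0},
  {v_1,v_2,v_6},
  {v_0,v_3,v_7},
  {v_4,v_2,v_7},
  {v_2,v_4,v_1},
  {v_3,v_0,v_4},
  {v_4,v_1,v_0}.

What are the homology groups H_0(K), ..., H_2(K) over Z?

H_0 ≅ Z,  H_1 ≅ Z^2,  H_2 ≅ Z.

We work with the vertex ordering v_0 < v_1 < v_2 < v_3 < v_4 < v_5 < v_6 < v_7. The simplices of K, each written with vertices in increasing order, are:

  0-simplices (8): [v_0], [v_1], [v_2], [v_3], [v_4], [v_5], [v_6], [v_7]
  1-simplices (24): (24 of them)
  2-simplices (16): (16 of them)

giving chain groups C_0 ≅ Z^8, C_1 ≅ Z^24, C_2 ≅ Z^16.

Boundary ∂_1: C_1 → C_0 sends each edge [p,q] (with p < q) to q − p. For instance
  ∂[v_2,v_5] = [v_5] − [v_2].
This gives a 8×24 integer matrix of rank 7; reducing to Smith normal form yields diagonal entries (1,1,1,1,1,1,1).

Boundary ∂_2: C_2 → C_1 acts by ∂[p,q,r] = [q,r] − [p,r] + [p,q]. For instance
  ∂[v_2,v_3,v_5] = [v_3,v_5] − [v_2,v_5] + [v_2,v_3],
  ∂[v_0,v_1,v_4] = [v_1,v_4] − [v_0,v_4] + [v_0,v_1].
This gives a 24×16 integer matrix of rank 15; reducing to Smith normal form yields diagonal entries (1,1,1,1,1,1,1,1,1,1,1,1,1,1,1).

From H_k ≅ ker(∂_k) / im(∂_{k+1}) we obtain:

  H_0: rank C_0 − rank ∂_1 = 8 − 7 = 1, and the invariant factors of ∂_1 are all 1, so H_0 ≅ Z.
  H_1: rank ker ∂_1 − rank ∂_2 = (24 − 7) − 15 = 2, and the invariant factors of ∂_2 are all 1, so H_1 ≅ Z^2.
  H_2: rank ker ∂_2 − rank ∂_3 = (16 − 15) − 0 = 1, and there is no ∂_3, so H_2 ≅ Z.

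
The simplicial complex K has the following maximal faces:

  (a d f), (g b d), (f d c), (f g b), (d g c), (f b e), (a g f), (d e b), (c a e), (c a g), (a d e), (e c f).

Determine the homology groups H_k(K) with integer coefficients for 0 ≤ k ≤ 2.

H_0 = Z,  H_1 = Z_2,  H_2 = 0.

Fix the vertex order a < b < c < d < e < f < g and write every simplex with vertices in increasing order. Then dim K = 2 and the simplices of K are:

  0-simplices (7): a, b, c, d, e, f, g
  1-simplices (18): ac, ad, ae, af, ag, bd, be, bf, bg, cd, ce, cf, cg, de, df, dg, ef, fg
  2-simplices (12): ace, acg, ade, adf, afg, bde, bdg, bef, bfg, cdf, cdg, cef

Hence C_0 ≅ Z^7, C_1 ≅ Z^18, C_2 ≅ Z^12.

∂_1: C_1 → C_0 is given by ∂[p,q] = [q] − [p].
This gives a 7×18 integer matrix of rank 6; reducing to Smith normal form yields diagonal entries (1,1,1,1,1,1).

The boundary map ∂_2: C_2 → C_1 sends each 2-simplex [p,q,r] to [q,r] − [p,r] + [p,q]. For instance
  ∂ade = de − ae + ad,
  ∂bfg = fg − bg + bf.
This gives a 18×12 integer matrix of rank 12; reducing to Smith normal form yields diagonal entries (1,1,1,1,1,1,1,1,1,1,1,2).

From H_k ≅ ker(∂_k) / im(∂_{k+1}) we obtain:

  H_0: rank C_0 − rank ∂_1 = 7 − 6 = 1, and the invariant factors of ∂_1 are all 1, so H_0 = Z.
  H_1: rank ker ∂_1 − rank ∂_2 = (18 − 6) − 12 = 0, and ∂_2 has invariant factor 2 > 1, so H_1 = Z_2.
  H_2: rank ker ∂_2 − rank ∂_3 = (12 − 12) − 0 = 0, and there is no ∂_3, so H_2 = 0.

As a check, the Euler characteristic is 7 − 18 + 12 = 1, which agrees with 1 − 0 + 0 = 1.
(K is a triangulation of the real projective plane RP^2.)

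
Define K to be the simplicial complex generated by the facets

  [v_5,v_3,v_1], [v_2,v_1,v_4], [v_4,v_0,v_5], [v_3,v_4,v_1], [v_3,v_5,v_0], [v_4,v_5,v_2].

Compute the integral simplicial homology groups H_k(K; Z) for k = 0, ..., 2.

Take the total order v_0 < v_1 < v_2 < v_3 < v_4 < v_5 on the vertex set. Then K (dimension 2) consists of the simplices:

  0-simplices (6): [v_0], [v_1], [v_2], [v_3], [v_4], [v_5]
  1-simplices (12): [v_0,v_3], [v_0,v_4], [v_0,v_5], [v_1,v_2], [v_1,v_3], [v_1,v_4], [v_1,v_5], [v_2,v_4], [v_2,v_5], [v_3,v_4], [v_3,v_5], [v_4,v_5]
  2-simplices (6): [v_0,v_3,v_5], [v_0,v_4,v_5], [v_1,v_2,v_4], [v_1,v_3,v_4], [v_1,v_3,v_5], [v_2,v_4,v_5]

Hence C_0 ≅ Z^6, C_1 ≅ Z^12, C_2 ≅ Z^6.

The boundary map ∂_1: C_1 → C_0 maps an edge to its endpoints' difference, ∂[p,q] = q − p. For instance
  ∂[v_2,v_4] = [v_4] − [v_2].
The 6×12 boundary matrix has rank 5 and Smith normal form diag(1,1,1,1,1).

Boundary ∂_2: C_2 → C_1 maps a triangle to the signed sum of its edges. For instance
  ∂[v_0,v_3,v_5] = [v_3,v_5] − [v_0,v_5] + [v_0,v_3],
  ∂[v_1,v_3,v_5] = [v_3,v_5] − [v_1,v_5] + [v_1,v_3].
The 12×6 boundary matrix has rank 6 and Smith normal form diag(1,1,1,1,1,1).

From H_k ≅ ker(∂_k) / im(∂_{k+1}) we obtain:

  H_0: rank C_0 − rank ∂_1 = 6 − 5 = 1, and the invariant factors of ∂_1 are all 1, so H_0 ≅ Z.
  H_1: rank ker ∂_1 − rank ∂_2 = (12 − 5) − 6 = 1, and the invariant factors of ∂_2 are all 1, so H_1 ≅ Z.
  H_2: rank ker ∂_2 − rank ∂_3 = (6 − 6) − 0 = 0, and there is no ∂_3, so H_2 ≅ 0.

H_0 = Z,  H_1 = Z,  H_2 = 0.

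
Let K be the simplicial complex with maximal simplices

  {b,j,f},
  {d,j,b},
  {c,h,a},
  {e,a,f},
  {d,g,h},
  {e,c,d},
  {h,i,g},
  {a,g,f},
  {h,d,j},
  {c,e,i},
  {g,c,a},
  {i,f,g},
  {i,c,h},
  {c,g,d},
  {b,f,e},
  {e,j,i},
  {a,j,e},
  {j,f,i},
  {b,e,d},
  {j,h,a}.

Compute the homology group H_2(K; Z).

H_2 = 0.

Take the total order a < b < c < d < e < f < g < h < i < j on the vertex set. Then K (dimension 2) consists of the simplices:

  0-simplices (10): a, b, c, d, e, f, g, h, i, j
  1-simplices (30): ac, ae, af, ag, ah, aj, bd, be, bf, bj, cd, ce, cg, ch, ci, de, dg, dh, dj, ef, ei, ej, fg, fi, fj, gh, gi, hi, hj, ij
  2-simplices (20): acg, ach, aef, aej, afg, ahj, bde, bdj, bef, bfj, cde, cdg, cei, chi, dgh, dhj, eij, fgi, fij, ghi

Hence C_0 ≅ Z^10, C_1 ≅ Z^30, C_2 ≅ Z^20.

Boundary ∂_1: C_1 → C_0 is given by ∂[p,q] = [q] − [p]. For instance
  ∂dg = g − d.
The 10×30 boundary matrix has rank 9 and Smith normal form diag(1,1,1,1,1,1,1,1,1).

The boundary map ∂_2: C_2 → C_1 sends each 2-simplex [p,q,r] to [q,r] − [p,r] + [p,q]. For instance
  ∂acg = cg − ag + ac,
  ∂aej = ej − aj + ae.
The resulting 30×20 matrix has rank 20, and its Smith normal form has invariant factors (1,1,1,1,1,1,1,1,1,1,1,1,1,1,1,1,1,1,1,2).

Computing H_k = (kernel of ∂_k) / (image of ∂_{k+1}):

  H_2: rank ker ∂_2 − rank ∂_3 = (20 − 20) − 0 = 0, and there is no ∂_3, so H_2 ≅ 0.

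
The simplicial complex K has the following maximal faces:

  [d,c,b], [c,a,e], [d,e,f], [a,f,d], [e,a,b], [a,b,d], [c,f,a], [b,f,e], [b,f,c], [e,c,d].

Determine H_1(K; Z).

Take the total order a < b < c < d < e < f on the vertex set. Then K (dimension 2) consists of the simplices:

  0-simplices (6): a, b, c, d, e, f
  1-simplices (15): ab, ac, ad, ae, af, bc, bd, be, bf, cd, ce, cf, de, df, ef
  2-simplices (10): abd, abe, ace, acf, adf, bcd, bcf, bef, cde, def

so the chain groups are C_0 ≅ Z^6, C_1 ≅ Z^15, C_2 ≅ Z^10.

Boundary ∂_1: C_1 → C_0 maps an edge to its endpoints' difference, ∂[p,q] = q − p.
The 6×15 boundary matrix has rank 5 and Smith normal form diag(1,1,1,1,1).

∂_2: C_2 → C_1 maps a triangle to the signed sum of its edges. For instance
  ∂def = ef − df + de,
  ∂cde = de − ce + cd.
This gives a 15×10 integer matrix of rank 10; reducing to Smith normal form yields diagonal entries (1,1,1,1,1,1,1,1,1,2).

Now H_k = ker ∂_k / im ∂_{k+1}, so:

  H_1: rank ker ∂_1 − rank ∂_2 = (15 − 5) − 10 = 0, and ∂_2 has invariant factor 2 > 1, so H_1 ≅ Z/2Z.

H_1 = Z/2Z.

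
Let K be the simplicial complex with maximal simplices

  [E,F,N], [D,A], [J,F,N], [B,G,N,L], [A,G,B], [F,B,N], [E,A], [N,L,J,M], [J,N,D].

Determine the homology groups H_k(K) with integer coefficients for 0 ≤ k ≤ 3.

H_0 = Z,  H_1 = Z^2,  H_2 = 0,  H_3 = 0.

Fix the vertex order A < B < D < E < F < G < J < L < M < N and write every simplex with vertices in increasing order. Then dim K = 3 and the simplices of K are:

  0-simplices (10): A, B, D, E, F, G, J, L, M, N
  1-simplices (22): AB, AD, AE, AG, BF, BG, BL, BN, DJ, DN, EF, EN, FJ, FN, GL, GN, JL, JM, JN, LM, LN, MN
  2-simplices (13): ABG, BFN, BGL, BGN, BLN, DJN, EFN, FJN, GLN, JLM, JLN, JMN, LMN
  3-simplices (2): BGLN, JLMN

Hence C_0 ≅ Z^10, C_1 ≅ Z^22, C_2 ≅ Z^13, C_3 ≅ Z^2.

Boundary ∂_1: C_1 → C_0 is given by ∂[p,q] = [q] − [p]. For instance
  ∂JN = N − J.
As a 10×22 matrix over Z this has rank 9, with invariant factors (1,1,1,1,1,1,1,1,1).

∂_2: C_2 → C_1 maps a triangle to the signed sum of its edges. For instance
  ∂JMN = MN − JN + JM,
  ∂BLN = LN − BN + BL.
The 22×13 boundary matrix has rank 11 and Smith normal form diag(1,1,1,1,1,1,1,1,1,1,1).

The boundary map ∂_3: C_3 → C_2 sends each 3-simplex σ to the alternating sum Σ_i (−1)^i (σ with its i-th vertex removed). For instance
  ∂BGLN = GLN − BLN + BGN − BGL,
  ∂JLMN = LMN − JMN + JLN − JLM.
The 13×2 boundary matrix has rank 2 and Smith normal form diag(1,1).

Now H_k = ker ∂_k / im ∂_{k+1}, so:

  H_0: rank C_0 − rank ∂_1 = 10 − 9 = 1, and the invariant factors of ∂_1 are all 1, so H_0 ≅ Z.
  H_1: rank ker ∂_1 − rank ∂_2 = (22 − 9) − 11 = 2, and the invariant factors of ∂_2 are all 1, so H_1 ≅ Z^2.
  H_2: rank ker ∂_2 − rank ∂_3 = (13 − 11) − 2 = 0, and the invariant factors of ∂_3 are all 1, so H_2 ≅ 0.
  H_3: rank ker ∂_3 − rank ∂_4 = (2 − 2) − 0 = 0, and there is no ∂_4, so H_3 ≅ 0.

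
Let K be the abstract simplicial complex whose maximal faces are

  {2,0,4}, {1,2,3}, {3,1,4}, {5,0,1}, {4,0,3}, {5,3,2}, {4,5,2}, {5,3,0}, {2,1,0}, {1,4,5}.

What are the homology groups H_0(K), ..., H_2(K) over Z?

H_0 ≅ Z,  H_1 ≅ Z/2Z,  H_2 = 0.

K has 6 vertices, 15 edges, 10 triangles.
rank ∂_0 = 0, rank ∂_1 = 5 ⇒ b_0 = 6 − 0 − 5 = 1; all invariant factors of ∂_1 are 1 so no torsion. So H_0 ≅ Z.
rank ∂_1 = 5, rank ∂_2 = 10 ⇒ b_1 = 15 − 5 − 10 = 0; ∂_2 has invariant factor(s) [2] giving torsion. So H_1 ≅ Z/2Z.
rank ∂_2 = 10, rank ∂_3 = 0 ⇒ b_2 = 10 − 10 − 0 = 0. So H_2 ≅ 0.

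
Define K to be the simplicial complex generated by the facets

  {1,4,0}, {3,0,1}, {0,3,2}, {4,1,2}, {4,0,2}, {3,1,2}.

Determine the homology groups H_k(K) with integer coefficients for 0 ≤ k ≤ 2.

Take the total order 0 < 1 < 2 < 3 < 4 on the vertex set. Then K (dimension 2) consists of the simplices:

  0-simplices (5): [0], [1], [2], [3], [4]
  1-simplices (9): [0,1], [0,2], [0,3], [0,4], [1,2], [1,3], [1,4], [2,3], [2,4]
  2-simplices (6): [0,1,3], [0,1,4], [0,2,3], [0,2,4], [1,2,3], [1,2,4]

Hence C_0 ≅ Z^5, C_1 ≅ Z^9, C_2 ≅ Z^6.

The boundary map ∂_1: C_1 → C_0 sends each edge [p,q] (with p < q) to q − p.
The resulting 5×9 matrix has rank 4, and its Smith normal form has invariant factors (1,1,1,1).

The boundary map ∂_2: C_2 → C_1 sends each 2-simplex [p,q,r] to [q,r] − [p,r] + [p,q]. For instance
  ∂[1,2,3] = [2,3] − [1,3] + [1,2],
  ∂[0,1,3] = [1,3] − [0,3] + [0,1].
This gives a 9×6 integer matrix of rank 5; reducing to Smith normal form yields diagonal entries (1,1,1,1,1).

Now H_k = ker ∂_k / im ∂_{k+1}, so:

  H_0: rank C_0 − rank ∂_1 = 5 − 4 = 1, and the invariant factors of ∂_1 are all 1, so H_0 = Z.
  H_1: rank ker ∂_1 − rank ∂_2 = (9 − 4) − 5 = 0, and the invariant factors of ∂_2 are all 1, so H_1 = 0.
  H_2: rank ker ∂_2 − rank ∂_3 = (6 − 5) − 0 = 1, and there is no ∂_3, so H_2 = Z.

H_0 ≅ Z,  H_1 = 0,  H_2 ≅ Z.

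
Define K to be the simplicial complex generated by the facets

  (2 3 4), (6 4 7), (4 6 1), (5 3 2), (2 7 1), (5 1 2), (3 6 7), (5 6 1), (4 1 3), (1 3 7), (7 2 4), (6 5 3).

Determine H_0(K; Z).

Take the total order 1 < 2 < 3 < 4 < 5 < 6 < 7 on the vertex set. Then K (dimension 2) consists of the simplices:

  0-simplices (7): [1], [2], [3], [4], [5], [6], [7]
  1-simplices (18): [1,2], [1,3], [1,4], [1,5], [1,6], [1,7], [2,3], [2,4], [2,5], [2,7], [3,4], [3,5], [3,6], [3,7], [4,6], [4,7], [5,6], [6,7]
  2-simplices (12): [1,2,5], [1,2,7], [1,3,4], [1,3,7], [1,4,6], [1,5,6], [2,3,4], [2,3,5], [2,4,7], [3,5,6], [3,6,7], [4,6,7]

Hence C_0 ≅ Z^7, C_1 ≅ Z^18, C_2 ≅ Z^12.

Boundary ∂_1: C_1 → C_0 is given by ∂[p,q] = [q] − [p]. For instance
  ∂[5,6] = [6] − [5].
The resulting 7×18 matrix has rank 6, and its Smith normal form has invariant factors (1,1,1,1,1,1).

The boundary map ∂_2: C_2 → C_1 maps a triangle to the signed sum of its edges. For instance
  ∂[1,3,7] = [3,7] − [1,7] + [1,3],
  ∂[2,3,5] = [3,5] − [2,5] + [2,3].
The resulting 18×12 matrix has rank 12, and its Smith normal form has invariant factors (1,1,1,1,1,1,1,1,1,1,1,2).

Reading off H_k = ker ∂_k / im ∂_{k+1}:

  H_0: rank C_0 − rank ∂_1 = 7 − 6 = 1, and the invariant factors of ∂_1 are all 1, so H_0 ≅ Z.

H_0 = Z.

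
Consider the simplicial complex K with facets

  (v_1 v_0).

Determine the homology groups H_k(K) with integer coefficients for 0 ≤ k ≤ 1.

Fix the vertex order v_0 < v_1 and write every simplex with vertices in increasing order. Then dim K = 1 and the simplices of K are:

  0-simplices (2): [v_0], [v_1]
  1-simplices (1): [v_0,v_1]

giving chain groups C_0 ≅ Z^2, C_1 ≅ Z^1.

The boundary map ∂_1: C_1 → C_0 is given by ∂[p,q] = [q] − [p]. For instance
  ∂[v_0,v_1] = [v_1] − [v_0].
The resulting 2×1 matrix has rank 1, and its Smith normal form has invariant factors (1).

Computing H_k = (kernel of ∂_k) / (image of ∂_{k+1}):

  H_0: rank C_0 − rank ∂_1 = 2 − 1 = 1, and the invariant factors of ∂_1 are all 1, so H_0 ≅ Z.
  H_1: rank ker ∂_1 − rank ∂_2 = (1 − 1) − 0 = 0, and there is no ∂_2, so H_1 ≅ 0.

H_0 = Z,  H_1 = 0.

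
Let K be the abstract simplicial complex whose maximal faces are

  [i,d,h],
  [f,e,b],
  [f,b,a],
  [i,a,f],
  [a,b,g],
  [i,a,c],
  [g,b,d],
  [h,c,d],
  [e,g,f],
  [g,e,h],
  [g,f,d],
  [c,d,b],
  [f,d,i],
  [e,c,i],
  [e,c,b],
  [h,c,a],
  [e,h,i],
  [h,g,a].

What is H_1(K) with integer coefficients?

H_1 ≅ Z ⊕ Z/2.

K has 9 vertices, 27 edges, 18 triangles.
rank ∂_1 = 8, rank ∂_2 = 18 ⇒ b_1 = 27 − 8 − 18 = 1; ∂_2 has invariant factor(s) [2] giving torsion. So H_1 ≅ Z ⊕ Z/2.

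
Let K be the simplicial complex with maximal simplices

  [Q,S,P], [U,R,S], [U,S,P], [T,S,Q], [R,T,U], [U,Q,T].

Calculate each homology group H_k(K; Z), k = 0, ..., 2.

H_0 = Z,  H_1 = Z,  H_2 = 0.

Fix the vertex order P < Q < R < S < T < U and write every simplex with vertices in increasing order. Then dim K = 2 and the simplices of K are:

  0-simplices (6): P, Q, R, S, T, U
  1-simplices (12): PQ, PS, PU, QS, QT, QU, RS, RT, RU, ST, SU, TU
  2-simplices (6): PQS, PSU, QST, QTU, RSU, RTU

giving chain groups C_0 ≅ Z^6, C_1 ≅ Z^12, C_2 ≅ Z^6.

Boundary ∂_1: C_1 → C_0 sends each edge [p,q] (with p < q) to q − p.
This gives a 6×12 integer matrix of rank 5; reducing to Smith normal form yields diagonal entries (1,1,1,1,1).

∂_2: C_2 → C_1 sends each 2-simplex [p,q,r] to [q,r] − [p,r] + [p,q]. For instance
  ∂RSU = SU − RU + RS,
  ∂QTU = TU − QU + QT.
This gives a 12×6 integer matrix of rank 6; reducing to Smith normal form yields diagonal entries (1,1,1,1,1,1).

Reading off H_k = ker ∂_k / im ∂_{k+1}:

  H_0: rank C_0 − rank ∂_1 = 6 − 5 = 1, and the invariant factors of ∂_1 are all 1, so H_0 ≅ Z.
  H_1: rank ker ∂_1 − rank ∂_2 = (12 − 5) − 6 = 1, and the invariant factors of ∂_2 are all 1, so H_1 ≅ Z.
  H_2: rank ker ∂_2 − rank ∂_3 = (6 − 6) − 0 = 0, and there is no ∂_3, so H_2 ≅ 0.

As a check, the Euler characteristic is 6 − 12 + 6 = 0, which agrees with 1 − 1 + 0 = 0.
(K is a triangulation of the cylinder S^1 x I.)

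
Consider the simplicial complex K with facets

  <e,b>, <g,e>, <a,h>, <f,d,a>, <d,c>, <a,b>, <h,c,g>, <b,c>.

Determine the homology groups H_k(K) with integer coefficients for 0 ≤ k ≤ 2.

Take the total order a < b < c < d < e < f < g < h on the vertex set. Then K (dimension 2) consists of the simplices:

  0-simplices (8): a, b, c, d, e, f, g, h
  1-simplices (12): ab, ad, af, ah, bc, be, cd, cg, ch, df, eg, gh
  2-simplices (2): adf, cgh

so the chain groups are C_0 ≅ Z^8, C_1 ≅ Z^12, C_2 ≅ Z^2.

Boundary ∂_1: C_1 → C_0 maps an edge to its endpoints' difference, ∂[p,q] = q − p.
This gives a 8×12 integer matrix of rank 7; reducing to Smith normal form yields diagonal entries (1,1,1,1,1,1,1).

∂_2: C_2 → C_1 sends each 2-simplex [p,q,r] to [q,r] − [p,r] + [p,q]. For instance
  ∂cgh = gh − ch + cg,
  ∂adf = df − af + ad.
This gives a 12×2 integer matrix of rank 2; reducing to Smith normal form yields diagonal entries (1,1).

Computing H_k = (kernel of ∂_k) / (image of ∂_{k+1}):

  H_0: rank C_0 − rank ∂_1 = 8 − 7 = 1, and the invariant factors of ∂_1 are all 1, so H_0 ≅ Z.
  H_1: rank ker ∂_1 − rank ∂_2 = (12 − 7) − 2 = 3, and the invariant factors of ∂_2 are all 1, so H_1 ≅ Z^3.
  H_2: rank ker ∂_2 − rank ∂_3 = (2 − 2) − 0 = 0, and there is no ∂_3, so H_2 ≅ 0.

As a check, the Euler characteristic is 8 − 12 + 2 = -2, which agrees with 1 − 3 + 0 = -2.

H_0 ≅ Z,  H_1 ≅ Z^3,  H_2 = 0.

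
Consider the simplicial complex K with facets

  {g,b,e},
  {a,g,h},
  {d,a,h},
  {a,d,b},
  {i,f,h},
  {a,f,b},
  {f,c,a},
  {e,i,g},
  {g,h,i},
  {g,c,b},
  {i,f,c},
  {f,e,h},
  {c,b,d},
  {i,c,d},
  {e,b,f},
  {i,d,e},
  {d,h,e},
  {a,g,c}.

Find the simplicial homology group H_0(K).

H_0 ≅ Z.

We work with the vertex ordering a < b < c < d < e < f < g < h < i. The simplices of K, each written with vertices in increasing order, are:

  0-simplices (9): a, b, c, d, e, f, g, h, i
  1-simplices (27): ab, ac, ad, af, ag, ah, bc, bd, be, bf, bg, cd, cf, cg, ci, de, dh, di, ef, eg, eh, ei, fh, fi, gh, gi, hi
  2-simplices (18): abd, abf, acf, acg, adh, agh, bcd, bcg, bef, beg, cdi, cfi, deh, dei, efh, egi, fhi, ghi

Hence C_0 ≅ Z^9, C_1 ≅ Z^27, C_2 ≅ Z^18.

The boundary map ∂_1: C_1 → C_0 is given by ∂[p,q] = [q] − [p]. For instance
  ∂ei = i − e.
The 9×27 boundary matrix has rank 8 and Smith normal form diag(1,1,1,1,1,1,1,1).

The boundary map ∂_2: C_2 → C_1 maps a triangle to the signed sum of its edges. For instance
  ∂bef = ef − bf + be,
  ∂beg = eg − bg + be.
The resulting 27×18 matrix has rank 18, and its Smith normal form has invariant factors (1,1,1,1,1,1,1,1,1,1,1,1,1,1,1,1,1,2).

Reading off H_k = ker ∂_k / im ∂_{k+1}:

  H_0: rank C_0 − rank ∂_1 = 9 − 8 = 1, and the invariant factors of ∂_1 are all 1, so H_0 ≅ Z.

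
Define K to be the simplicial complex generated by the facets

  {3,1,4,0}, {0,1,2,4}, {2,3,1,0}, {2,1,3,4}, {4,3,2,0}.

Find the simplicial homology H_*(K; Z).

H_0 ≅ Z,  H_1 = 0,  H_2 = 0,  H_3 ≅ Z.

Fix the vertex order 0 < 1 < 2 < 3 < 4 and write every simplex with vertices in increasing order. Then dim K = 3 and the simplices of K are:

  0-simplices (5): [0], [1], [2], [3], [4]
  1-simplices (10): [0,1], [0,2], [0,3], [0,4], [1,2], [1,3], [1,4], [2,3], [2,4], [3,4]
  2-simplices (10): [0,1,2], [0,1,3], [0,1,4], [0,2,3], [0,2,4], [0,3,4], [1,2,3], [1,2,4], [1,3,4], [2,3,4]
  3-simplices (5): [0,1,2,3], [0,1,2,4], [0,1,3,4], [0,2,3,4], [1,2,3,4]

Hence C_0 ≅ Z^5, C_1 ≅ Z^10, C_2 ≅ Z^10, C_3 ≅ Z^5.

Boundary ∂_1: C_1 → C_0 maps an edge to its endpoints' difference, ∂[p,q] = q − p.
The resulting 5×10 matrix has rank 4, and its Smith normal form has invariant factors (1,1,1,1).

Boundary ∂_2: C_2 → C_1 acts by ∂[p,q,r] = [q,r] − [p,r] + [p,q]. For instance
  ∂[2,3,4] = [3,4] − [2,4] + [2,3],
  ∂[0,2,3] = [2,3] − [0,3] + [0,2].
As a 10×10 matrix over Z this has rank 6, with invariant factors (1,1,1,1,1,1).

∂_3: C_3 → C_2 sends each 3-simplex σ to the alternating sum Σ_i (−1)^i (σ with its i-th vertex removed). For instance
  ∂[0,1,2,4] = [1,2,4] − [0,2,4] + [0,1,4] − [0,1,2],
  ∂[0,1,2,3] = [1,2,3] − [0,2,3] + [0,1,3] − [0,1,2].
The 10×5 boundary matrix has rank 4 and Smith normal form diag(1,1,1,1).

Now H_k = ker ∂_k / im ∂_{k+1}, so:

  H_0: rank C_0 − rank ∂_1 = 5 − 4 = 1, and the invariant factors of ∂_1 are all 1, so H_0 = Z.
  H_1: rank ker ∂_1 − rank ∂_2 = (10 − 4) − 6 = 0, and the invariant factors of ∂_2 are all 1, so H_1 = 0.
  H_2: rank ker ∂_2 − rank ∂_3 = (10 − 6) − 4 = 0, and the invariant factors of ∂_3 are all 1, so H_2 = 0.
  H_3: rank ker ∂_3 − rank ∂_4 = (5 − 4) − 0 = 1, and there is no ∂_4, so H_3 = Z.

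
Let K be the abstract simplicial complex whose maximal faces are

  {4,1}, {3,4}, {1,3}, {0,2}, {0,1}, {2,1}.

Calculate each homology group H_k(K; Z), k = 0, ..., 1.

H_0 ≅ Z,  H_1 ≅ Z^2.

Take the total order 0 < 1 < 2 < 3 < 4 on the vertex set. Then K (dimension 1) consists of the simplices:

  0-simplices (5): [0], [1], [2], [3], [4]
  1-simplices (6): [0,1], [0,2], [1,2], [1,3], [1,4], [3,4]

Hence C_0 ≅ Z^5, C_1 ≅ Z^6.

Boundary ∂_1: C_1 → C_0 is given by ∂[p,q] = [q] − [p].
The resulting 5×6 matrix has rank 4, and its Smith normal form has invariant factors (1,1,1,1).

Computing H_k = (kernel of ∂_k) / (image of ∂_{k+1}):

  H_0: rank C_0 − rank ∂_1 = 5 − 4 = 1, and the invariant factors of ∂_1 are all 1, so H_0 ≅ Z.
  H_1: rank ker ∂_1 − rank ∂_2 = (6 − 4) − 0 = 2, and there is no ∂_2, so H_1 ≅ Z^2.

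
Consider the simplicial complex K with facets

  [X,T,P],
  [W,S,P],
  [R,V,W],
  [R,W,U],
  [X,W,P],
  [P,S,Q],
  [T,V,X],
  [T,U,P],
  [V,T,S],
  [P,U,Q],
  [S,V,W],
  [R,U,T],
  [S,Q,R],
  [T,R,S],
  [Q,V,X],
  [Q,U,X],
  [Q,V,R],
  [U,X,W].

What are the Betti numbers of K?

b_0 = 1, b_1 = 1, b_2 = 0.

Fix the vertex order P < Q < R < S < T < U < V < W < X and write every simplex with vertices in increasing order. Then dim K = 2 and the simplices of K are:

  0-simplices (9): P, Q, R, S, T, U, V, W, X
  1-simplices (27): PQ, PS, PT, PU, PW, PX, QR, QS, QU, QV, QX, RS, RT, RU, RV, RW, ST, SV, SW, TU, TV, TX, UW, UX, VW, VX, WX
  2-simplices (18): PQS, PQU, PSW, PTU, PTX, PWX, QRS, QRV, QUX, QVX, RST, RTU, RUW, RVW, STV, SVW, TVX, UWX

Hence C_0 ≅ Z^9, C_1 ≅ Z^27, C_2 ≅ Z^18.

The boundary map ∂_1: C_1 → C_0 is given by ∂[p,q] = [q] − [p]. For instance
  ∂RW = W − R.
The 9×27 boundary matrix has rank 8 and Smith normal form diag(1,1,1,1,1,1,1,1).

The boundary map ∂_2: C_2 → C_1 sends each 2-simplex [p,q,r] to [q,r] − [p,r] + [p,q]. For instance
  ∂RVW = VW − RW + RV,
  ∂PQU = QU − PU + PQ.
The resulting 27×18 matrix has rank 18, and its Smith normal form has invariant factors (1,1,1,1,1,1,1,1,1,1,1,1,1,1,1,1,1,2).

From H_k ≅ ker(∂_k) / im(∂_{k+1}) we obtain:

  H_0: rank C_0 − rank ∂_1 = 9 − 8 = 1, and the invariant factors of ∂_1 are all 1, so H_0 = Z.
  H_1: rank ker ∂_1 − rank ∂_2 = (27 − 8) − 18 = 1, and ∂_2 has invariant factor 2 > 1, so H_1 = Z ⊕ Z/2.
  H_2: rank ker ∂_2 − rank ∂_3 = (18 − 18) − 0 = 0, and there is no ∂_3, so H_2 = 0.

Hence the Betti numbers are b_0 = 1, b_1 = 1, b_2 = 0.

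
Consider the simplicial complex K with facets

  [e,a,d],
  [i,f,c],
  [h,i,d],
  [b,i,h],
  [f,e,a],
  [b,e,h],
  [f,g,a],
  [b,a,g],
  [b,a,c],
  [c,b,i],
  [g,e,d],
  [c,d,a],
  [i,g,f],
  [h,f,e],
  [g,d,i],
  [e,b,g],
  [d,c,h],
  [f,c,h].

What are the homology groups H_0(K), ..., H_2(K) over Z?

H_0 = Z,  H_1 = Z ⊕ Z/2Z,  H_2 = 0.

We work with the vertex ordering a < b < c < d < e < f < g < h < i. The simplices of K, each written with vertices in increasing order, are:

  0-simplices (9): a, b, c, d, e, f, g, h, i
  1-simplices (27): ab, ac, ad, ae, af, ag, bc, be, bg, bh, bi, cd, cf, ch, ci, de, dg, dh, di, ef, eg, eh, fg, fh, fi, gi, hi
  2-simplices (18): abc, abg, acd, ade, aef, afg, bci, beg, beh, bhi, cdh, cfh, cfi, deg, dgi, dhi, efh, fgi

so the chain groups are C_0 ≅ Z^9, C_1 ≅ Z^27, C_2 ≅ Z^18.

∂_1: C_1 → C_0 is given by ∂[p,q] = [q] − [p]. For instance
  ∂be = e − b.
The 9×27 boundary matrix has rank 8 and Smith normal form diag(1,1,1,1,1,1,1,1).

The boundary map ∂_2: C_2 → C_1 maps a triangle to the signed sum of its edges. For instance
  ∂cdh = dh − ch + cd,
  ∂beg = eg − bg + be.
The resulting 27×18 matrix has rank 18, and its Smith normal form has invariant factors (1,1,1,1,1,1,1,1,1,1,1,1,1,1,1,1,1,2).

Computing H_k = (kernel of ∂_k) / (image of ∂_{k+1}):

  H_0: rank C_0 − rank ∂_1 = 9 − 8 = 1, and the invariant factors of ∂_1 are all 1, so H_0 = Z.
  H_1: rank ker ∂_1 − rank ∂_2 = (27 − 8) − 18 = 1, and ∂_2 has invariant factor 2 > 1, so H_1 = Z ⊕ Z/2Z.
  H_2: rank ker ∂_2 − rank ∂_3 = (18 − 18) − 0 = 0, and there is no ∂_3, so H_2 = 0.

As a check, the Euler characteristic is 9 − 27 + 18 = 0, which agrees with 1 − 1 + 0 = 0.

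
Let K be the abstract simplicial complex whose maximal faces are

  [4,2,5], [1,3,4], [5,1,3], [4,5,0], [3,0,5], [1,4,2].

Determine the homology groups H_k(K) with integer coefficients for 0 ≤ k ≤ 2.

Fix the vertex order 0 < 1 < 2 < 3 < 4 < 5 and write every simplex with vertices in increasing order. Then dim K = 2 and the simplices of K are:

  0-simplices (6): [0], [1], [2], [3], [4], [5]
  1-simplices (12): [0,3], [0,4], [0,5], [1,2], [1,3], [1,4], [1,5], [2,4], [2,5], [3,4], [3,5], [4,5]
  2-simplices (6): [0,3,5], [0,4,5], [1,2,4], [1,3,4], [1,3,5], [2,4,5]

so the chain groups are C_0 ≅ Z^6, C_1 ≅ Z^12, C_2 ≅ Z^6.

Boundary ∂_1: C_1 → C_0 sends each edge [p,q] (with p < q) to q − p. For instance
  ∂[3,5] = [5] − [3].
This gives a 6×12 integer matrix of rank 5; reducing to Smith normal form yields diagonal entries (1,1,1,1,1).

∂_2: C_2 → C_1 sends each 2-simplex [p,q,r] to [q,r] − [p,r] + [p,q]. For instance
  ∂[0,3,5] = [3,5] − [0,5] + [0,3],
  ∂[2,4,5] = [4,5] − [2,5] + [2,4].
The resulting 12×6 matrix has rank 6, and its Smith normal form has invariant factors (1,1,1,1,1,1).

From H_k ≅ ker(∂_k) / im(∂_{k+1}) we obtain:

  H_0: rank C_0 − rank ∂_1 = 6 − 5 = 1, and the invariant factors of ∂_1 are all 1, so H_0 ≅ Z.
  H_1: rank ker ∂_1 − rank ∂_2 = (12 − 5) − 6 = 1, and the invariant factors of ∂_2 are all 1, so H_1 ≅ Z.
  H_2: rank ker ∂_2 − rank ∂_3 = (6 − 6) − 0 = 0, and there is no ∂_3, so H_2 ≅ 0.

H_0 = Z,  H_1 = Z,  H_2 = 0.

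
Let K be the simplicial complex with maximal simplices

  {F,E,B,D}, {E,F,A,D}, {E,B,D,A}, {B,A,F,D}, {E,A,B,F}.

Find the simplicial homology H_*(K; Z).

H_0 ≅ Z,  H_1 = 0,  H_2 = 0,  H_3 ≅ Z.

Fix the vertex order A < B < D < E < F and write every simplex with vertices in increasing order. Then dim K = 3 and the simplices of K are:

  0-simplices (5): A, B, D, E, F
  1-simplices (10): AB, AD, AE, AF, BD, BE, BF, DE, DF, EF
  2-simplices (10): ABD, ABE, ABF, ADE, ADF, AEF, BDE, BDF, BEF, DEF
  3-simplices (5): ABDE, ABDF, ABEF, ADEF, BDEF

so the chain groups are C_0 ≅ Z^5, C_1 ≅ Z^10, C_2 ≅ Z^10, C_3 ≅ Z^5.

∂_1: C_1 → C_0 maps an edge to its endpoints' difference, ∂[p,q] = q − p. For instance
  ∂AD = D − A.
The resulting 5×10 matrix has rank 4, and its Smith normal form has invariant factors (1,1,1,1).

Boundary ∂_2: C_2 → C_1 sends each 2-simplex [p,q,r] to [q,r] − [p,r] + [p,q]. For instance
  ∂AEF = EF − AF + AE,
  ∂DEF = EF − DF + DE.
The 10×10 boundary matrix has rank 6 and Smith normal form diag(1,1,1,1,1,1).

∂_3: C_3 → C_2 sends each 3-simplex σ to the alternating sum Σ_i (−1)^i (σ with its i-th vertex removed). For instance
  ∂ABDF = BDF − ADF + ABF − ABD,
  ∂ABEF = BEF − AEF + ABF − ABE.
This gives a 10×5 integer matrix of rank 4; reducing to Smith normal form yields diagonal entries (1,1,1,1).

Now H_k = ker ∂_k / im ∂_{k+1}, so:

  H_0: rank C_0 − rank ∂_1 = 5 − 4 = 1, and the invariant factors of ∂_1 are all 1, so H_0 = Z.
  H_1: rank ker ∂_1 − rank ∂_2 = (10 − 4) − 6 = 0, and the invariant factors of ∂_2 are all 1, so H_1 = 0.
  H_2: rank ker ∂_2 − rank ∂_3 = (10 − 6) − 4 = 0, and the invariant factors of ∂_3 are all 1, so H_2 = 0.
  H_3: rank ker ∂_3 − rank ∂_4 = (5 − 4) − 0 = 1, and there is no ∂_4, so H_3 = Z.

(K is a triangulation of the 3-sphere S^3.)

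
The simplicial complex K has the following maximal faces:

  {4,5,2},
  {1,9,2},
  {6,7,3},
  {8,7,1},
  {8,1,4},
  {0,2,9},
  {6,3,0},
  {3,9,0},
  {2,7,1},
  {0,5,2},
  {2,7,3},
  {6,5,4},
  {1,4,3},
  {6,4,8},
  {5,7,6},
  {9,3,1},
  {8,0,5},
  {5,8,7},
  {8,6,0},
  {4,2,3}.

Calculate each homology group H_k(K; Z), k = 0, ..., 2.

Fix the vertex order 0 < 1 < 2 < 3 < 4 < 5 < 6 < 7 < 8 < 9 and write every simplex with vertices in increasing order. Then dim K = 2 and the simplices of K are:

  0-simplices (10): [0], [1], [2], [3], [4], [5], [6], [7], [8], [9]
  1-simplices (30): (30 of them)
  2-simplices (20): (20 of them)

Hence C_0 ≅ Z^10, C_1 ≅ Z^30, C_2 ≅ Z^20.

The boundary map ∂_1: C_1 → C_0 is given by ∂[p,q] = [q] − [p].
As a 10×30 matrix over Z this has rank 9, with invariant factors (1,1,1,1,1,1,1,1,1).

∂_2: C_2 → C_1 acts by ∂[p,q,r] = [q,r] − [p,r] + [p,q]. For instance
  ∂[0,3,9] = [3,9] − [0,9] + [0,3],
  ∂[1,4,8] = [4,8] − [1,8] + [1,4].
As a 30×20 matrix over Z this has rank 20, with invariant factors (1,1,1,1,1,1,1,1,1,1,1,1,1,1,1,1,1,1,1,2).

Computing H_k = (kernel of ∂_k) / (image of ∂_{k+1}):

  H_0: rank C_0 − rank ∂_1 = 10 − 9 = 1, and the invariant factors of ∂_1 are all 1, so H_0 ≅ Z.
  H_1: rank ker ∂_1 − rank ∂_2 = (30 − 9) − 20 = 1, and ∂_2 has invariant factor 2 > 1, so H_1 ≅ Z × Z/2.
  H_2: rank ker ∂_2 − rank ∂_3 = (20 − 20) − 0 = 0, and there is no ∂_3, so H_2 ≅ 0.

As a check, the Euler characteristic is 10 − 30 + 20 = 0, which agrees with 1 − 1 + 0 = 0.

H_0 = Z,  H_1 = Z × Z/2,  H_2 = 0.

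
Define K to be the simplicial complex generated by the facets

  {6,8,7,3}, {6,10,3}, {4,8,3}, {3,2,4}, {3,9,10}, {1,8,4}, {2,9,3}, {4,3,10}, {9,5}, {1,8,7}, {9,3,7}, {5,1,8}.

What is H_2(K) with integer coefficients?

Take the total order 1 < 2 < 3 < 4 < 5 < 6 < 7 < 8 < 9 < 10 on the vertex set. Then K (dimension 3) consists of the simplices:

  0-simplices (10): [1], [2], [3], [4], [5], [6], [7], [8], [9], [10]
  1-simplices (23): (23 of them)
  2-simplices (14): [1,4,8], [1,5,8], [1,7,8], [2,3,4], [2,3,9], [3,4,8], [3,4,10], [3,6,7], [3,6,8], [3,6,10], [3,7,8], [3,7,9], [3,9,10], [6,7,8]
  3-simplices (1): [3,6,7,8]

Hence C_0 ≅ Z^10, C_1 ≅ Z^23, C_2 ≅ Z^14, C_3 ≅ Z^1.

Boundary ∂_1: C_1 → C_0 sends each edge [p,q] (with p < q) to q − p.
The 10×23 boundary matrix has rank 9 and Smith normal form diag(1,1,1,1,1,1,1,1,1).

Boundary ∂_2: C_2 → C_1 sends each 2-simplex [p,q,r] to [q,r] − [p,r] + [p,q]. For instance
  ∂[3,6,7] = [6,7] − [3,7] + [3,6],
  ∂[3,6,8] = [6,8] − [3,8] + [3,6].
The 23×14 boundary matrix has rank 13 and Smith normal form diag(1,1,1,1,1,1,1,1,1,1,1,1,1).

The boundary map ∂_3: C_3 → C_2 sends each 3-simplex σ to the alternating sum Σ_i (−1)^i (σ with its i-th vertex removed). For instance
  ∂[3,6,7,8] = [6,7,8] − [3,7,8] + [3,6,8] − [3,6,7].
As a 14×1 matrix over Z this has rank 1, with invariant factors (1).

From H_k ≅ ker(∂_k) / im(∂_{k+1}) we obtain:

  H_2: rank ker ∂_2 − rank ∂_3 = (14 − 13) − 1 = 0, and the invariant factors of ∂_3 are all 1, so H_2 ≅ 0.

H_2 ≅ 0.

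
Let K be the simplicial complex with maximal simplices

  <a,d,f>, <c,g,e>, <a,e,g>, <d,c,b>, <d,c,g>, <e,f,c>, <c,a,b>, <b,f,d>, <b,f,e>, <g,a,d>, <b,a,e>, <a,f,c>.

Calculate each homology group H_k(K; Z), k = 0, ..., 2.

H_0 ≅ Z,  H_1 ≅ Z_2,  H_2 = 0.

Take the total order a < b < c < d < e < f < g on the vertex set. Then K (dimension 2) consists of the simplices:

  0-simplices (7): a, b, c, d, e, f, g
  1-simplices (18): ab, ac, ad, ae, af, ag, bc, bd, be, bf, cd, ce, cf, cg, df, dg, ef, eg
  2-simplices (12): abc, abe, acf, adf, adg, aeg, bcd, bdf, bef, cdg, cef, ceg

Hence C_0 ≅ Z^7, C_1 ≅ Z^18, C_2 ≅ Z^12.

∂_1: C_1 → C_0 sends each edge [p,q] (with p < q) to q − p.
As a 7×18 matrix over Z this has rank 6, with invariant factors (1,1,1,1,1,1).

∂_2: C_2 → C_1 acts by ∂[p,q,r] = [q,r] − [p,r] + [p,q]. For instance
  ∂acf = cf − af + ac,
  ∂adf = df − af + ad.
This gives a 18×12 integer matrix of rank 12; reducing to Smith normal form yields diagonal entries (1,1,1,1,1,1,1,1,1,1,1,2).

Computing H_k = (kernel of ∂_k) / (image of ∂_{k+1}):

  H_0: rank C_0 − rank ∂_1 = 7 − 6 = 1, and the invariant factors of ∂_1 are all 1, so H_0 = Z.
  H_1: rank ker ∂_1 − rank ∂_2 = (18 − 6) − 12 = 0, and ∂_2 has invariant factor 2 > 1, so H_1 = Z_2.
  H_2: rank ker ∂_2 − rank ∂_3 = (12 − 12) − 0 = 0, and there is no ∂_3, so H_2 = 0.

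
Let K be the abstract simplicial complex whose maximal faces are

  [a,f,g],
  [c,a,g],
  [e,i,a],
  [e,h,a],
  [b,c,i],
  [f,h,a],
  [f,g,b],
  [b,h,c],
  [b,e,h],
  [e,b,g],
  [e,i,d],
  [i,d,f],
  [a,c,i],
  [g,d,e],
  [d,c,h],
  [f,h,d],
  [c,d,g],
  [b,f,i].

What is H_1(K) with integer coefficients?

H_1 = Z^2.

Take the total order a < b < c < d < e < f < g < h < i on the vertex set. Then K (dimension 2) consists of the simplices:

  0-simplices (9): a, b, c, d, e, f, g, h, i
  1-simplices (27): ac, ae, af, ag, ah, ai, bc, be, bf, bg, bh, bi, cd, cg, ch, ci, de, df, dg, dh, di, eg, eh, ei, fg, fh, fi
  2-simplices (18): acg, aci, aeh, aei, afg, afh, bch, bci, beg, beh, bfg, bfi, cdg, cdh, deg, dei, dfh, dfi

so the chain groups are C_0 ≅ Z^9, C_1 ≅ Z^27, C_2 ≅ Z^18.

∂_1: C_1 → C_0 sends each edge [p,q] (with p < q) to q − p.
The resulting 9×27 matrix has rank 8, and its Smith normal form has invariant factors (1,1,1,1,1,1,1,1).

Boundary ∂_2: C_2 → C_1 sends each 2-simplex [p,q,r] to [q,r] − [p,r] + [p,q]. For instance
  ∂deg = eg − dg + de,
  ∂dfi = fi − di + df.
The 27×18 boundary matrix has rank 17 and Smith normal form diag(1,1,1,1,1,1,1,1,1,1,1,1,1,1,1,1,1).

Reading off H_k = ker ∂_k / im ∂_{k+1}:

  H_1: rank ker ∂_1 − rank ∂_2 = (27 − 8) − 17 = 2, and the invariant factors of ∂_2 are all 1, so H_1 = Z^2.

(K is a triangulation of the torus T^2.)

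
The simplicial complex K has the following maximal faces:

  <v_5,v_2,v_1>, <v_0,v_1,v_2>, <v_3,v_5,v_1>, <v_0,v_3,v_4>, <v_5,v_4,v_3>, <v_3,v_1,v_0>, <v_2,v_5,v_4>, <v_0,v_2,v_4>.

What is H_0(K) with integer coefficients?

H_0 = Z.

K has 6 vertices, 12 edges, 8 triangles.
rank ∂_0 = 0, rank ∂_1 = 5 ⇒ b_0 = 6 − 0 − 5 = 1; all invariant factors of ∂_1 are 1 so no torsion. So H_0 = Z.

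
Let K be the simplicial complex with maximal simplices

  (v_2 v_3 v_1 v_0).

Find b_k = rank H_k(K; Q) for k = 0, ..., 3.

b_0 = 1, b_1 = 0, b_2 = 0, b_3 = 0.

Take the total order v_0 < v_1 < v_2 < v_3 on the vertex set. Then K (dimension 3) consists of the simplices:

  0-simplices (4): [v_0], [v_1], [v_2], [v_3]
  1-simplices (6): [v_0,v_1], [v_0,v_2], [v_0,v_3], [v_1,v_2], [v_1,v_3], [v_2,v_3]
  2-simplices (4): [v_0,v_1,v_2], [v_0,v_1,v_3], [v_0,v_2,v_3], [v_1,v_2,v_3]
  3-simplices (1): [v_0,v_1,v_2,v_3]

so the chain groups are C_0 ≅ Z^4, C_1 ≅ Z^6, C_2 ≅ Z^4, C_3 ≅ Z^1.

The boundary map ∂_1: C_1 → C_0 maps an edge to its endpoints' difference, ∂[p,q] = q − p.
The resulting 4×6 matrix has rank 3, and its Smith normal form has invariant factors (1,1,1).

Boundary ∂_2: C_2 → C_1 sends each 2-simplex [p,q,r] to [q,r] − [p,r] + [p,q]. For instance
  ∂[v_1,v_2,v_3] = [v_2,v_3] − [v_1,v_3] + [v_1,v_2],
  ∂[v_0,v_1,v_3] = [v_1,v_3] − [v_0,v_3] + [v_0,v_1].
This gives a 6×4 integer matrix of rank 3; reducing to Smith normal form yields diagonal entries (1,1,1).

The boundary map ∂_3: C_3 → C_2 sends each 3-simplex σ to the alternating sum Σ_i (−1)^i (σ with its i-th vertex removed). For instance
  ∂[v_0,v_1,v_2,v_3] = [v_1,v_2,v_3] − [v_0,v_2,v_3] + [v_0,v_1,v_3] − [v_0,v_1,v_2].
As a 4×1 matrix over Z this has rank 1, with invariant factors (1).

Reading off H_k = ker ∂_k / im ∂_{k+1}:

  H_0: rank C_0 − rank ∂_1 = 4 − 3 = 1, and the invariant factors of ∂_1 are all 1, so H_0 = Z.
  H_1: rank ker ∂_1 − rank ∂_2 = (6 − 3) − 3 = 0, and the invariant factors of ∂_2 are all 1, so H_1 = 0.
  H_2: rank ker ∂_2 − rank ∂_3 = (4 − 3) − 1 = 0, and the invariant factors of ∂_3 are all 1, so H_2 = 0.
  H_3: rank ker ∂_3 − rank ∂_4 = (1 − 1) − 0 = 0, and there is no ∂_4, so H_3 = 0.

Hence the Betti numbers are b_0 = 1, b_1 = 0, b_2 = 0, b_3 = 0.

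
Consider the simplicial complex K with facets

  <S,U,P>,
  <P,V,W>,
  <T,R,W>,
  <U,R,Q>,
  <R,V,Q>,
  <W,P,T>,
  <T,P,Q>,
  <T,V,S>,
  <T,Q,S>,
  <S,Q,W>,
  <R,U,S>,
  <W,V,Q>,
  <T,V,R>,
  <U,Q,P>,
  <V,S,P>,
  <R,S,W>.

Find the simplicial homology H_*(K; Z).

Fix the vertex order P < Q < R < S < T < U < V < W and write every simplex with vertices in increasing order. Then dim K = 2 and the simplices of K are:

  0-simplices (8): P, Q, R, S, T, U, V, W
  1-simplices (24): PQ, PS, PT, PU, PV, PW, QR, QS, QT, QU, QV, QW, RS, RT, RU, RV, RW, ST, SU, SV, SW, TV, TW, VW
  2-simplices (16): PQT, PQU, PSU, PSV, PTW, PVW, QRU, QRV, QST, QSW, QVW, RSU, RSW, RTV, RTW, STV

giving chain groups C_0 ≅ Z^8, C_1 ≅ Z^24, C_2 ≅ Z^16.

∂_1: C_1 → C_0 is given by ∂[p,q] = [q] − [p].
The 8×24 boundary matrix has rank 7 and Smith normal form diag(1,1,1,1,1,1,1).

∂_2: C_2 → C_1 sends each 2-simplex [p,q,r] to [q,r] − [p,r] + [p,q]. For instance
  ∂PQT = QT − PT + PQ,
  ∂RTV = TV − RV + RT.
This gives a 24×16 integer matrix of rank 15; reducing to Smith normal form yields diagonal entries (1,1,1,1,1,1,1,1,1,1,1,1,1,1,1).

From H_k ≅ ker(∂_k) / im(∂_{k+1}) we obtain:

  H_0: rank C_0 − rank ∂_1 = 8 − 7 = 1, and the invariant factors of ∂_1 are all 1, so H_0 = Z.
  H_1: rank ker ∂_1 − rank ∂_2 = (24 − 7) − 15 = 2, and the invariant factors of ∂_2 are all 1, so H_1 = Z^2.
  H_2: rank ker ∂_2 − rank ∂_3 = (16 − 15) − 0 = 1, and there is no ∂_3, so H_2 = Z.

As a check, the Euler characteristic is 8 − 24 + 16 = 0, which agrees with 1 − 2 + 1 = 0.
(K is a triangulation of the torus T^2.)

H_0 = Z,  H_1 = Z^2,  H_2 = Z.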